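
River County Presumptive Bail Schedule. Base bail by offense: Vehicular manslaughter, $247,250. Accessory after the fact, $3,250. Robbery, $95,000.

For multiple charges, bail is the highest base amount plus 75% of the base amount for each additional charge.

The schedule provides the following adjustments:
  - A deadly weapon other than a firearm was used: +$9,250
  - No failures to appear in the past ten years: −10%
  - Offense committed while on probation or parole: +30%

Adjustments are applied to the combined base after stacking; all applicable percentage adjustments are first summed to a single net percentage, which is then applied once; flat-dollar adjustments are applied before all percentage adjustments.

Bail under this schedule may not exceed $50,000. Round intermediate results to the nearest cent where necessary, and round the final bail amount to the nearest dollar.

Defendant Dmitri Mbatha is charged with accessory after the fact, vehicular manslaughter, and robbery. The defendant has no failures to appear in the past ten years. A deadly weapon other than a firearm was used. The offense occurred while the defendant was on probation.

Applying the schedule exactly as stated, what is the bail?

$50,000

Base amounts from the schedule: accessory after the fact $3,250; vehicular manslaughter $247,250; robbery $95,000.
Stacking rule: highest base plus 75% of each additional charge. Highest is vehicular manslaughter at $247,250. Additional: $3,250 × 75% = $2,437.50; $95,000 × 75% = $71,250. Combined base = $247,250 + $73,687.50 = $320,937.50.
A deadly weapon other than a firearm was used (+$9,250 flat): $320,937.50 + $9,250 = $330,187.50.
Net percentage adjustment: −10% +30% = +20%. $330,187.50 × 1.2 = $396,225.
Result $396,225 exceeds the maximum of $50,000; bail is capped at $50,000.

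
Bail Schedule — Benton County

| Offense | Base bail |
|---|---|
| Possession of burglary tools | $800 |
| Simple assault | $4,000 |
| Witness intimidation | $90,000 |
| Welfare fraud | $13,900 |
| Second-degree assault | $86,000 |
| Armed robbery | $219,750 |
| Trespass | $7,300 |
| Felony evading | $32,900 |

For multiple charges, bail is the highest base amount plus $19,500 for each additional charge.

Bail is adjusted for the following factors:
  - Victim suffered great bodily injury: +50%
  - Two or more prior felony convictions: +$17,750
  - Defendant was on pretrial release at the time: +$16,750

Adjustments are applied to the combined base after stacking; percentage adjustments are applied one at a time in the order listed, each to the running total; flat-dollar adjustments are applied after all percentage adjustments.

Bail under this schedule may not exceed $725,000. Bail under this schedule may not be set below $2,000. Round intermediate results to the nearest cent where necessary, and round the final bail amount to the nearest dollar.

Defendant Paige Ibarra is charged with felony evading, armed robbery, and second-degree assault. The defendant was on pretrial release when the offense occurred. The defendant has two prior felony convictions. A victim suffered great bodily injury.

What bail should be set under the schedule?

$422,625

Base amounts from the schedule: felony evading $32,900; armed robbery $219,750; second-degree assault $86,000.
Stacking rule: highest base plus $19,500 per additional charge. Highest is armed robbery at $219,750; 2 additional charges → +$39,000. Combined base = $258,750.
Victim suffered great bodily injury (+50%): $258,750 × 1.5 = $388,125.
Two or more prior felony convictions (+$17,750 flat): $388,125 + $17,750 = $405,875.
Defendant was on pretrial release at the time (+$16,750 flat): $405,875 + $16,750 = $422,625.
$422,625 is within the $725,000 maximum.
$422,625 is at or above the $2,000 minimum.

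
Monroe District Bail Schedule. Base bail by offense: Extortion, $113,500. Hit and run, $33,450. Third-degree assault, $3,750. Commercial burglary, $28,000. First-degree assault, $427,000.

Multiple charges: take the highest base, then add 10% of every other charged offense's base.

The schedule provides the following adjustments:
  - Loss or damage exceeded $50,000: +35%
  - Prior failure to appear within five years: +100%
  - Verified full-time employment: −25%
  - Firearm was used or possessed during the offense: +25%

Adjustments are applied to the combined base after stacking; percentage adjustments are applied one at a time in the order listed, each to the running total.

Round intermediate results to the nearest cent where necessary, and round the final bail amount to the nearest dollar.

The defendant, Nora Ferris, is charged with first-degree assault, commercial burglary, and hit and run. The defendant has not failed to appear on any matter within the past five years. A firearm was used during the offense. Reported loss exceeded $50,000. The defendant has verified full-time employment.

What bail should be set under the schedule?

Base amounts from the schedule: first-degree assault $427,000; commercial burglary $28,000; hit and run $33,450.
Stacking rule: highest base plus 10% of each additional charge. Highest is first-degree assault at $427,000. Additional: $28,000 × 10% = $2,800; $33,450 × 10% = $3,345. Combined base = $427,000 + $6,145 = $433,145.
Loss or damage exceeded $50,000 (+35%): $433,145 × 1.35 = $584,745.75.
Verified full-time employment (−25%): $584,745.75 × 0.75 = $438,559.31.
Firearm was used or possessed during the offense (+25%): $438,559.31 × 1.25 = $548,199.14.
Rounded to the nearest dollar: $548,199.

$548,199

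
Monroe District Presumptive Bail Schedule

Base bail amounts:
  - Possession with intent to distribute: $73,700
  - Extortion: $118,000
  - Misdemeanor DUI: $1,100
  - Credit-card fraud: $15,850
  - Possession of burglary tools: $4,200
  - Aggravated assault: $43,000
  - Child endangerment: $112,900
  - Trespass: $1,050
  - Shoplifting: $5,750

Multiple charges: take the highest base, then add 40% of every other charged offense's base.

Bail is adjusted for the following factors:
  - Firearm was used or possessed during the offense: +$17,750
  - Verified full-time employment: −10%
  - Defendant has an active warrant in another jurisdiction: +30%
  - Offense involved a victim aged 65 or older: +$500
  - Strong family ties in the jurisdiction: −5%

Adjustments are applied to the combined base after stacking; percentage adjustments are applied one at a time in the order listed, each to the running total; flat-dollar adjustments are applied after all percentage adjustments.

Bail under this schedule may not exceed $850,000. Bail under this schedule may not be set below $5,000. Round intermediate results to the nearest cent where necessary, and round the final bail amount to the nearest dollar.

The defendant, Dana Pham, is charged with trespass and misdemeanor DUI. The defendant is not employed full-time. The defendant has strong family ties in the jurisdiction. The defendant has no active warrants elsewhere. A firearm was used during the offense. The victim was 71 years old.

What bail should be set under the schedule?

Base amounts from the schedule: trespass $1,050; misdemeanor DUI $1,100.
Stacking rule: highest base plus 40% of each additional charge. Highest is misdemeanor DUI at $1,100. Additional: $1,050 × 40% = $420. Combined base = $1,100 + $420 = $1,520.
Strong family ties in the jurisdiction (−5%): $1,520 × 0.95 = $1,444.
Firearm was used or possessed during the offense (+$17,750 flat): $1,444 + $17,750 = $19,194.
Offense involved a victim aged 65 or older (+$500 flat): $19,194 + $500 = $19,694.
$19,694 is within the $850,000 maximum.
$19,694 is at or above the $5,000 minimum.

$19,694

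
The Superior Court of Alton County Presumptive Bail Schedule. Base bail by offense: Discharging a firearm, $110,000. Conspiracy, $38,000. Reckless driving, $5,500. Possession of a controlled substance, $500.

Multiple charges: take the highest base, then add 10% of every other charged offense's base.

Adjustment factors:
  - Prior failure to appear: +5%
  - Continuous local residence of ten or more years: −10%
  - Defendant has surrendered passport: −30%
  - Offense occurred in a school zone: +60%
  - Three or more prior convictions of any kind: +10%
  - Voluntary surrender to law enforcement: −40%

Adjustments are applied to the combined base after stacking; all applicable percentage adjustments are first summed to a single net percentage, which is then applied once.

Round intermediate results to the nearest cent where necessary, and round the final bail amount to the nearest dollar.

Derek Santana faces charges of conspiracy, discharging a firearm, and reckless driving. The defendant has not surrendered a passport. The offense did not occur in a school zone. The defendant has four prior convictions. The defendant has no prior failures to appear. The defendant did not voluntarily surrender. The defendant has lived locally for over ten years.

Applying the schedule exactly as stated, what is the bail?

$114,350

Base amounts from the schedule: conspiracy $38,000; discharging a firearm $110,000; reckless driving $5,500.
Stacking rule: highest base plus 10% of each additional charge. Highest is discharging a firearm at $110,000. Additional: $38,000 × 10% = $3,800; $5,500 × 10% = $550. Combined base = $110,000 + $4,350 = $114,350.
Net percentage adjustment: −10% +10% = +0%. $114,350 × 1 = $114,350.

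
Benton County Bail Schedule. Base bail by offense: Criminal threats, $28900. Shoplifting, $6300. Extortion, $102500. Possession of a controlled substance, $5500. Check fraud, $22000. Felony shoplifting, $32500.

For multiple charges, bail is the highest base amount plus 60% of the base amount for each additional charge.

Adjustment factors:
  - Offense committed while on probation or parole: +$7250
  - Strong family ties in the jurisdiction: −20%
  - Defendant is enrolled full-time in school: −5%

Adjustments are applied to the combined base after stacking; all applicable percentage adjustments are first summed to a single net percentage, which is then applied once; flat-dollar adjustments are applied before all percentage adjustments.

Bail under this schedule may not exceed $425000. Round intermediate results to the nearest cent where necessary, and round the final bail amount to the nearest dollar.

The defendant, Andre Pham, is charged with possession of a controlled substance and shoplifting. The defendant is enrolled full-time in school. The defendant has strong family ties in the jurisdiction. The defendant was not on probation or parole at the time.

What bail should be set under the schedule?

Base amounts from the schedule: possession of a controlled substance $5500; shoplifting $6300.
Stacking rule: highest base plus 60% of each additional charge. Highest is shoplifting at $6300. Additional: $5500 × 60% = $3300. Combined base = $6300 + $3300 = $9600.
Net percentage adjustment: −20% −5% = −25%. $9600 × 0.75 = $7200.
$7200 is within the $425000 maximum.

$7200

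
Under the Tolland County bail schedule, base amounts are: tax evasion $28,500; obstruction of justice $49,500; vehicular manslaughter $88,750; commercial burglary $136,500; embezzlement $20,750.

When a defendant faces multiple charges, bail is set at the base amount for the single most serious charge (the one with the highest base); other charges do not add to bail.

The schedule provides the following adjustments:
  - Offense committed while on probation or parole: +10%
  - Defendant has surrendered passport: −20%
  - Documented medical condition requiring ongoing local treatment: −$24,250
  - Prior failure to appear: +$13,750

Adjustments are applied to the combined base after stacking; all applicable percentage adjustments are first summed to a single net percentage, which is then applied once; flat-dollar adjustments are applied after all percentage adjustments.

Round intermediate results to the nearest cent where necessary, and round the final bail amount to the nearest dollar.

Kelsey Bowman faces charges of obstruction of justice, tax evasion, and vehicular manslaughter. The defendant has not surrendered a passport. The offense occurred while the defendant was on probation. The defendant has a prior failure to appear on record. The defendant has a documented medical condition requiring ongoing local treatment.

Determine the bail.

Base amounts from the schedule: obstruction of justice $49,500; tax evasion $28,500; vehicular manslaughter $88,750.
Stacking rule: use the highest base only. Highest is vehicular manslaughter at $88,750. Combined base = $88,750.
Offense committed while on probation or parole (+10%): $88,750 × 1.1 = $97,625.
Documented medical condition requiring ongoing local treatment (−$24,250 flat): $97,625 − $24,250 = $73,375.
Prior failure to appear (+$13,750 flat): $73,375 + $13,750 = $87,125.

$87,125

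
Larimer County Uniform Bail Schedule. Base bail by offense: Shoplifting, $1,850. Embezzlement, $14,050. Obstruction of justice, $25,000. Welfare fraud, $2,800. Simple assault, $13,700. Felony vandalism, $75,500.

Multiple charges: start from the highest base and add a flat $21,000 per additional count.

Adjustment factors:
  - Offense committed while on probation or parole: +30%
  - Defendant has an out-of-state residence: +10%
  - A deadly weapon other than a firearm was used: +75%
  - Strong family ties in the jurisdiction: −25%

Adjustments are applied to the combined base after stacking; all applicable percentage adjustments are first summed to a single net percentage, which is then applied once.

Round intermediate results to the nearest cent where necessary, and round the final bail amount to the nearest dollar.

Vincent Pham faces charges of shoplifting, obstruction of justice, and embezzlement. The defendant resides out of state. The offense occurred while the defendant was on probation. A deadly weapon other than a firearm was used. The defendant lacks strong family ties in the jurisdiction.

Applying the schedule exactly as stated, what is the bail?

$144,050

Base amounts from the schedule: shoplifting $1,850; obstruction of justice $25,000; embezzlement $14,050.
Stacking rule: highest base plus $21,000 per additional charge. Highest is obstruction of justice at $25,000; 2 additional charges → +$42,000. Combined base = $67,000.
Net percentage adjustment: +30% +10% +75% = +115%. $67,000 × 2.15 = $144,050.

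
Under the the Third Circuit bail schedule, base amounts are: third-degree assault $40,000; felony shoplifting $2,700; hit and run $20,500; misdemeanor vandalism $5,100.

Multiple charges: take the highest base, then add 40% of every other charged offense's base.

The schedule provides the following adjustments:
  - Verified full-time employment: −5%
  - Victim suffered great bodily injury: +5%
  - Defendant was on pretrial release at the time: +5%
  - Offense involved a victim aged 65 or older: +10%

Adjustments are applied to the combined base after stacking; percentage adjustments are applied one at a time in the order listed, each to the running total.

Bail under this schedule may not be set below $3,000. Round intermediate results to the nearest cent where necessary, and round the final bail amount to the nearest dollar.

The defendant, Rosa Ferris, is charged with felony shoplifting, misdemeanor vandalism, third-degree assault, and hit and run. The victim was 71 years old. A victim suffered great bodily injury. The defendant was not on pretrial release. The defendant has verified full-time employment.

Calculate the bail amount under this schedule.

$56,311

Base amounts from the schedule: felony shoplifting $2,700; misdemeanor vandalism $5,100; third-degree assault $40,000; hit and run $20,500.
Stacking rule: highest base plus 40% of each additional charge. Highest is third-degree assault at $40,000. Additional: $2,700 × 40% = $1,080; $5,100 × 40% = $2,040; $20,500 × 40% = $8,200. Combined base = $40,000 + $11,320 = $51,320.
Verified full-time employment (−5%): $51,320 × 0.95 = $48,754.
Victim suffered great bodily injury (+5%): $48,754 × 1.05 = $51,191.70.
Offense involved a victim aged 65 or older (+10%): $51,191.70 × 1.1 = $56,310.87.
$56,310.87 is at or above the $3,000 minimum.
Rounded to the nearest dollar: $56,311.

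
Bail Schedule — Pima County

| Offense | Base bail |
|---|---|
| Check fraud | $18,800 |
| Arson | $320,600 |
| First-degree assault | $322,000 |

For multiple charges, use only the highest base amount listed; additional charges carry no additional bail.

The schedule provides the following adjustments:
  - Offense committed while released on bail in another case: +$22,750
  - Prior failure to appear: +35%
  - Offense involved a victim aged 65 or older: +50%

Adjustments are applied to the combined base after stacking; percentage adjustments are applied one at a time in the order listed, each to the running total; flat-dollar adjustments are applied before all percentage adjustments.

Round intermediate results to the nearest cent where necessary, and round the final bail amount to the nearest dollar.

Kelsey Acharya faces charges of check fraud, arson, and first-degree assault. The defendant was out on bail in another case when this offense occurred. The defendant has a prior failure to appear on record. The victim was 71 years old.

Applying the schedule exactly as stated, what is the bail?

$698,119

Base amounts from the schedule: check fraud $18,800; arson $320,600; first-degree assault $322,000.
Stacking rule: use the highest base only. Highest is first-degree assault at $322,000. Combined base = $322,000.
Offense committed while released on bail in another case (+$22,750 flat): $322,000 + $22,750 = $344,750.
Prior failure to appear (+35%): $344,750 × 1.35 = $465,412.50.
Offense involved a victim aged 65 or older (+50%): $465,412.50 × 1.5 = $698,118.75.
Rounded to the nearest dollar: $698,119.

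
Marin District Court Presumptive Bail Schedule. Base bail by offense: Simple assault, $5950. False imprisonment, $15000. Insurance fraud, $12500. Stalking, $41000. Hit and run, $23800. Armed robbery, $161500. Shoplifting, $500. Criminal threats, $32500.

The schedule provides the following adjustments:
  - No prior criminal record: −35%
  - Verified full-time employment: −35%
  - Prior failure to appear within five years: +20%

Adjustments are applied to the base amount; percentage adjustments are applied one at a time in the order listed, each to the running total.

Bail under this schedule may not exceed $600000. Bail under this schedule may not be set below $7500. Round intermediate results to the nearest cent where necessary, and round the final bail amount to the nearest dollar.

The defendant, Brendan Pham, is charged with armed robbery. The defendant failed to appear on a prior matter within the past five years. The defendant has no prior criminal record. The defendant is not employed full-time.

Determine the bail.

$125970

Base amounts from the schedule: armed robbery $161500.
Single charge. Combined base = $161500.
No prior criminal record (−35%): $161500 × 0.65 = $104975.
Prior failure to appear within five years (+20%): $104975 × 1.2 = $125970.
$125970 is within the $600000 maximum.
$125970 is at or above the $7500 minimum.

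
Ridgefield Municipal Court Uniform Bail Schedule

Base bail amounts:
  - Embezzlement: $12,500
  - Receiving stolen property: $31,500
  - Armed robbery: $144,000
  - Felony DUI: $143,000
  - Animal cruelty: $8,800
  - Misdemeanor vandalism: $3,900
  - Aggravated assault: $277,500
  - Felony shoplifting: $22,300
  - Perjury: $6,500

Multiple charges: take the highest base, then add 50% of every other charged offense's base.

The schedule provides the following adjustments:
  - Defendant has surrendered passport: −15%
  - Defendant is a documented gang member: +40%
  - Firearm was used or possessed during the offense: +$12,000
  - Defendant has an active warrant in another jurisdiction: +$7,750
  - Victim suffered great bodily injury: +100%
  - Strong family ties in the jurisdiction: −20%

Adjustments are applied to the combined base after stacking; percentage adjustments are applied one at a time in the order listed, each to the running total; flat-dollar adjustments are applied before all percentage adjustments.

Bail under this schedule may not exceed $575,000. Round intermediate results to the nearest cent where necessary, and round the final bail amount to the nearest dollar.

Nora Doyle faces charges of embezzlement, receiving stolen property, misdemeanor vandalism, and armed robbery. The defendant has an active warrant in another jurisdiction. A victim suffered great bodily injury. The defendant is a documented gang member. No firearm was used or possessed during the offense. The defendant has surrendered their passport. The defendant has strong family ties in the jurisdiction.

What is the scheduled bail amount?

Base amounts from the schedule: embezzlement $12,500; receiving stolen property $31,500; misdemeanor vandalism $3,900; armed robbery $144,000.
Stacking rule: highest base plus 50% of each additional charge. Highest is armed robbery at $144,000. Additional: $12,500 × 50% = $6,250; $31,500 × 50% = $15,750; $3,900 × 50% = $1,950. Combined base = $144,000 + $23,950 = $167,950.
Defendant has an active warrant in another jurisdiction (+$7,750 flat): $167,950 + $7,750 = $175,700.
Defendant has surrendered passport (−15%): $175,700 × 0.85 = $149,345.
Defendant is a documented gang member (+40%): $149,345 × 1.4 = $209,083.
Victim suffered great bodily injury (+100%): $209,083 × 2 = $418,166.
Strong family ties in the jurisdiction (−20%): $418,166 × 0.8 = $334,532.80.
$334,532.80 is within the $575,000 maximum.
Rounded to the nearest dollar: $334,533.

$334,533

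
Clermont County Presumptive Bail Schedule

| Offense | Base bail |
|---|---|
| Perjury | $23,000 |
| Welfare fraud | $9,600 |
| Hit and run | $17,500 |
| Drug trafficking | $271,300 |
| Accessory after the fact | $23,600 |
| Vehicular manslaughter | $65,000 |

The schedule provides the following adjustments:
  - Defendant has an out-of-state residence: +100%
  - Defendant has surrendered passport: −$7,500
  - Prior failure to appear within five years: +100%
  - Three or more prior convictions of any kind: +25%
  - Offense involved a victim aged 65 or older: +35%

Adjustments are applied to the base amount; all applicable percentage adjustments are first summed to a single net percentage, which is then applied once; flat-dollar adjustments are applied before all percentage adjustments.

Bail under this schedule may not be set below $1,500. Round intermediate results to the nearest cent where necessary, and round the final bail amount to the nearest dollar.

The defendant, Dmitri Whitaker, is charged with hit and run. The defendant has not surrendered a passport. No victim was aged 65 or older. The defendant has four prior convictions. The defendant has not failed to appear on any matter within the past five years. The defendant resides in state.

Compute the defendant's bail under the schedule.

$21,875

Base amounts from the schedule: hit and run $17,500.
Single charge. Combined base = $17,500.
Three or more prior convictions of any kind (+25%): $17,500 × 1.25 = $21,875.
$21,875 is at or above the $1,500 minimum.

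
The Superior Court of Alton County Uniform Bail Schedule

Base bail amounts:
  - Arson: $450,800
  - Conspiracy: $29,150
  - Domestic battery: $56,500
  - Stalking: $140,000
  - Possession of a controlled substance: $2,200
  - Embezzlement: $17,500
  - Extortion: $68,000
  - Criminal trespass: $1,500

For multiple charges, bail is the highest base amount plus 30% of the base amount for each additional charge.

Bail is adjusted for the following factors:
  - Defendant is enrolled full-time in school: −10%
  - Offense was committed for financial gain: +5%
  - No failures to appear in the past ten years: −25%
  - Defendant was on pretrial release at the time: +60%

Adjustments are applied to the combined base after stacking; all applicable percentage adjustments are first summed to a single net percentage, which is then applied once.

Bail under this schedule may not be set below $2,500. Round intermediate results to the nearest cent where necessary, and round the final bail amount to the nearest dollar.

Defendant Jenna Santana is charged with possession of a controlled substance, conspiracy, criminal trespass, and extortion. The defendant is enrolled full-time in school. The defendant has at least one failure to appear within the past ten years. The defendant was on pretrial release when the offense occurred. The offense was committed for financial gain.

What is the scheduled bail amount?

Base amounts from the schedule: possession of a controlled substance $2,200; conspiracy $29,150; criminal trespass $1,500; extortion $68,000.
Stacking rule: highest base plus 30% of each additional charge. Highest is extortion at $68,000. Additional: $2,200 × 30% = $660; $29,150 × 30% = $8,745; $1,500 × 30% = $450. Combined base = $68,000 + $9,855 = $77,855.
Net percentage adjustment: −10% +5% +60% = +55%. $77,855 × 1.55 = $120,675.25.
$120,675.25 is at or above the $2,500 minimum.
Rounded to the nearest dollar: $120,675.

$120,675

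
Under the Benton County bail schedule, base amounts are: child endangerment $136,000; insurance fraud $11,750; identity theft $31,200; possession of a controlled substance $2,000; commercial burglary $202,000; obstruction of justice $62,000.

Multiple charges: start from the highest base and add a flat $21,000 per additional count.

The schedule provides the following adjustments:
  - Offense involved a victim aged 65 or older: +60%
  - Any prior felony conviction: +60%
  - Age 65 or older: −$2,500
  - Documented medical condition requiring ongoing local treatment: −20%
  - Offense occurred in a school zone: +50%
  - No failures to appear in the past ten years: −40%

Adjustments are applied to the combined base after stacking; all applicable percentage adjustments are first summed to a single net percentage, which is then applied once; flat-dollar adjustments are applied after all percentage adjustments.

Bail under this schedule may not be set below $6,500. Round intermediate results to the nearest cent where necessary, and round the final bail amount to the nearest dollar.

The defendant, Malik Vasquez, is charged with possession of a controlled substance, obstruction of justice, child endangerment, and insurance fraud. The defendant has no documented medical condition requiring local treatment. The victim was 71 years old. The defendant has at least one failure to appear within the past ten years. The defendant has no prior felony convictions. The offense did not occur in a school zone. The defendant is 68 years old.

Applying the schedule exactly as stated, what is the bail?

Base amounts from the schedule: possession of a controlled substance $2,000; obstruction of justice $62,000; child endangerment $136,000; insurance fraud $11,750.
Stacking rule: highest base plus $21,000 per additional charge. Highest is child endangerment at $136,000; 3 additional charges → +$63,000. Combined base = $199,000.
Offense involved a victim aged 65 or older (+60%): $199,000 × 1.6 = $318,400.
Age 65 or older (−$2,500 flat): $318,400 − $2,500 = $315,900.
$315,900 is at or above the $6,500 minimum.

$315,900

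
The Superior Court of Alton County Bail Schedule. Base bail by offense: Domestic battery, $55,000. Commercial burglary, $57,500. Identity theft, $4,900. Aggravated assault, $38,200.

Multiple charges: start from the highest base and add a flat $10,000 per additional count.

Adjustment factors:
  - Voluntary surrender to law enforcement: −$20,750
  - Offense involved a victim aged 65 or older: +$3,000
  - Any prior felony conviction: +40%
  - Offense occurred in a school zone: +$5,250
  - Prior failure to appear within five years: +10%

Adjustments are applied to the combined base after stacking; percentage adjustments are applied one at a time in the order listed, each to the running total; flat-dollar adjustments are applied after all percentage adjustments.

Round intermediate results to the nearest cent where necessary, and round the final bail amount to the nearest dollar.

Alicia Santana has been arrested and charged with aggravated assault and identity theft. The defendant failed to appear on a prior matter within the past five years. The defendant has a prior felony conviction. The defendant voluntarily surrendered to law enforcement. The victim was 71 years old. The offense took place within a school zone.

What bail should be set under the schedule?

$61,728

Base amounts from the schedule: aggravated assault $38,200; identity theft $4,900.
Stacking rule: highest base plus $10,000 per additional charge. Highest is aggravated assault at $38,200; 1 additional charge → +$10,000. Combined base = $48,200.
Any prior felony conviction (+40%): $48,200 × 1.4 = $67,480.
Prior failure to appear within five years (+10%): $67,480 × 1.1 = $74,228.
Voluntary surrender to law enforcement (−$20,750 flat): $74,228 − $20,750 = $53,478.
Offense involved a victim aged 65 or older (+$3,000 flat): $53,478 + $3,000 = $56,478.
Offense occurred in a school zone (+$5,250 flat): $56,478 + $5,250 = $61,728.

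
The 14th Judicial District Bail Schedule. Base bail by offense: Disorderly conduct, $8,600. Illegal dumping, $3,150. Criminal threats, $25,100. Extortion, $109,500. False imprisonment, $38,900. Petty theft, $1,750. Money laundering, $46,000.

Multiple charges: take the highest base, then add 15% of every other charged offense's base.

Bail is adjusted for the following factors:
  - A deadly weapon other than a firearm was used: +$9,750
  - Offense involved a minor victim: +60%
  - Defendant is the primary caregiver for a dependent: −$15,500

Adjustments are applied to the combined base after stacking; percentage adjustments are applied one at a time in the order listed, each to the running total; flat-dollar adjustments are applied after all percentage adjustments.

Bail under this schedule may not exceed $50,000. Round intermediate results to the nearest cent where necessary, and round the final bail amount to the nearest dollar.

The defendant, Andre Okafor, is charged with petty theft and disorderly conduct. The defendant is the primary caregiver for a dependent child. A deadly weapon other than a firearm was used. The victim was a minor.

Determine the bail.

$8,430

Base amounts from the schedule: petty theft $1,750; disorderly conduct $8,600.
Stacking rule: highest base plus 15% of each additional charge. Highest is disorderly conduct at $8,600. Additional: $1,750 × 15% = $262.50. Combined base = $8,600 + $262.50 = $8,862.50.
Offense involved a minor victim (+60%): $8,862.50 × 1.6 = $14,180.
A deadly weapon other than a firearm was used (+$9,750 flat): $14,180 + $9,750 = $23,930.
Defendant is the primary caregiver for a dependent (−$15,500 flat): $23,930 − $15,500 = $8,430.
$8,430 is within the $50,000 maximum.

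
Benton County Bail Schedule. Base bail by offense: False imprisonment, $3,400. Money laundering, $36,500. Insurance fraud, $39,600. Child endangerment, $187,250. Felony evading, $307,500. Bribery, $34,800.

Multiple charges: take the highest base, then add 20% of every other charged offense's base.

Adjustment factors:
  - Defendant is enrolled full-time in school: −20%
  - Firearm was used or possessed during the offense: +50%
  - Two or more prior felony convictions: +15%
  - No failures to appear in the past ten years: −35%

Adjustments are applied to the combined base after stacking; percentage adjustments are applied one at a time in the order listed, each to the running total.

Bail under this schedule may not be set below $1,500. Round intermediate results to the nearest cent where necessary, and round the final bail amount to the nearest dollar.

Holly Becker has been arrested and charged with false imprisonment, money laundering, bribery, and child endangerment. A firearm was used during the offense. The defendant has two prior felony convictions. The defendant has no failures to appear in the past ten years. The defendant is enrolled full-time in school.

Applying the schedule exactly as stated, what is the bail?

Base amounts from the schedule: false imprisonment $3,400; money laundering $36,500; bribery $34,800; child endangerment $187,250.
Stacking rule: highest base plus 20% of each additional charge. Highest is child endangerment at $187,250. Additional: $3,400 × 20% = $680; $36,500 × 20% = $7,300; $34,800 × 20% = $6,960. Combined base = $187,250 + $14,940 = $202,190.
Defendant is enrolled full-time in school (−20%): $202,190 × 0.8 = $161,752.
Firearm was used or possessed during the offense (+50%): $161,752 × 1.5 = $242,628.
Two or more prior felony convictions (+15%): $242,628 × 1.15 = $279,022.20.
No failures to appear in the past ten years (−35%): $279,022.20 × 0.65 = $181,364.43.
$181,364.43 is at or above the $1,500 minimum.
Rounded to the nearest dollar: $181,364.

$181,364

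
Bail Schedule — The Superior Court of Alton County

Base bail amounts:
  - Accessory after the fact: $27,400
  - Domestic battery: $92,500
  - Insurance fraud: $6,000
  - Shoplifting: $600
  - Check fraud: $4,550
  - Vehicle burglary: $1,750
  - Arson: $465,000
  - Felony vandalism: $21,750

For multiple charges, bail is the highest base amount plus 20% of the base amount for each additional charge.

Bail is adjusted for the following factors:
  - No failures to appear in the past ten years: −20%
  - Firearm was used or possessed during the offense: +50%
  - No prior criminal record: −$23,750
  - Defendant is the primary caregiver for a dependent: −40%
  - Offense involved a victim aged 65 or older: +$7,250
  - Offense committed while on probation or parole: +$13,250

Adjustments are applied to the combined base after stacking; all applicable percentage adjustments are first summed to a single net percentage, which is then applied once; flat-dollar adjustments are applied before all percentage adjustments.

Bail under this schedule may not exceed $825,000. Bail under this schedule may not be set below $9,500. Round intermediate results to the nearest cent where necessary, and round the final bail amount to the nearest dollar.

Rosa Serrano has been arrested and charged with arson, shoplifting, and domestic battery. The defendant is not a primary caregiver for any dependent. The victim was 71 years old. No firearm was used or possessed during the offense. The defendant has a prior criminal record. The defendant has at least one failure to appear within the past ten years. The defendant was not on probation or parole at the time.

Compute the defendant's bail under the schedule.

$490,870

Base amounts from the schedule: arson $465,000; shoplifting $600; domestic battery $92,500.
Stacking rule: highest base plus 20% of each additional charge. Highest is arson at $465,000. Additional: $600 × 20% = $120; $92,500 × 20% = $18,500. Combined base = $465,000 + $18,620 = $483,620.
Offense involved a victim aged 65 or older (+$7,250 flat): $483,620 + $7,250 = $490,870.
$490,870 is within the $825,000 maximum.
$490,870 is at or above the $9,500 minimum.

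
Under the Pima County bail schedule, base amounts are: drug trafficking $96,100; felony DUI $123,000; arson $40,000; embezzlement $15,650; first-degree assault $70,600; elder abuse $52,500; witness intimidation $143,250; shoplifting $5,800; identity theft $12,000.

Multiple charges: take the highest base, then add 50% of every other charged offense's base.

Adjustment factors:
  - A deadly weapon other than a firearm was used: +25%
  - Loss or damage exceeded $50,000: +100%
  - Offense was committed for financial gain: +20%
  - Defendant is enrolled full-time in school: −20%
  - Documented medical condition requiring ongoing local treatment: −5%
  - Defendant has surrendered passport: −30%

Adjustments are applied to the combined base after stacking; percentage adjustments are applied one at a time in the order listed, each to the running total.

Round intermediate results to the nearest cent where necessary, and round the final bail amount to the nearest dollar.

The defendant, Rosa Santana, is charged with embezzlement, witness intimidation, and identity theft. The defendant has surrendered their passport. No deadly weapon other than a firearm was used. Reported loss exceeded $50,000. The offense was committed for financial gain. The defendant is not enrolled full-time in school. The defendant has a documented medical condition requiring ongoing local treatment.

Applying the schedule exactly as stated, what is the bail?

Base amounts from the schedule: embezzlement $15,650; witness intimidation $143,250; identity theft $12,000.
Stacking rule: highest base plus 50% of each additional charge. Highest is witness intimidation at $143,250. Additional: $15,650 × 50% = $7,825; $12,000 × 50% = $6,000. Combined base = $143,250 + $13,825 = $157,075.
Loss or damage exceeded $50,000 (+100%): $157,075 × 2 = $314,150.
Offense was committed for financial gain (+20%): $314,150 × 1.2 = $376,980.
Documented medical condition requiring ongoing local treatment (−5%): $376,980 × 0.95 = $358,131.
Defendant has surrendered passport (−30%): $358,131 × 0.7 = $250,691.70.
Rounded to the nearest dollar: $250,692.

$250,692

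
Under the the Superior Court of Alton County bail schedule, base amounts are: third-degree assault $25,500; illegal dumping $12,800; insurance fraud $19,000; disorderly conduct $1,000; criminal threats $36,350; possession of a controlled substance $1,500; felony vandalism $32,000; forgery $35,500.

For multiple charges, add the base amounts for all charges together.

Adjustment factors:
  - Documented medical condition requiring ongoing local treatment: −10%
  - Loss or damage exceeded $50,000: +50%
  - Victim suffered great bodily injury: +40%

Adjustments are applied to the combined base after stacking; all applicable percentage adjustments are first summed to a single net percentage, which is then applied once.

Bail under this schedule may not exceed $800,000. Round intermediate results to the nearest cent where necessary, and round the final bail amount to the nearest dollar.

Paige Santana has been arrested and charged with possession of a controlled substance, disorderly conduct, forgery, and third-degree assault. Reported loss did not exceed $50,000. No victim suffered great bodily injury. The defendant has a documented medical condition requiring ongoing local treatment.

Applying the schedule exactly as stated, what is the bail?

$57,150

Base amounts from the schedule: possession of a controlled substance $1,500; disorderly conduct $1,000; forgery $35,500; third-degree assault $25,500.
Stacking rule: sum of all bases. $1,500 + $1,000 + $35,500 + $25,500 = $63,500.
Documented medical condition requiring ongoing local treatment (−10%): $63,500 × 0.9 = $57,150.
$57,150 is within the $800,000 maximum.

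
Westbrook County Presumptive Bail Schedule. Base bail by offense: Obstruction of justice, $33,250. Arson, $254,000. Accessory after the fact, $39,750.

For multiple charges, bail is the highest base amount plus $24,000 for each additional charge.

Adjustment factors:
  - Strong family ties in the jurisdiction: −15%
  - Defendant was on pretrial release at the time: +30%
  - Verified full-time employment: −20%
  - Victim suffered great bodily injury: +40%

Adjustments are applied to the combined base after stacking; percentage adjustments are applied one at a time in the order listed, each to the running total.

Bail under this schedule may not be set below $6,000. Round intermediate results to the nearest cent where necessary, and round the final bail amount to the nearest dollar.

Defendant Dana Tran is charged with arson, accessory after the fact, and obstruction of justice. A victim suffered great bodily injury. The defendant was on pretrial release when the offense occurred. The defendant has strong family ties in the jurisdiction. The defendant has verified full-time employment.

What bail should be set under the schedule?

Base amounts from the schedule: arson $254,000; accessory after the fact $39,750; obstruction of justice $33,250.
Stacking rule: highest base plus $24,000 per additional charge. Highest is arson at $254,000; 2 additional charges → +$48,000. Combined base = $302,000.
Strong family ties in the jurisdiction (−15%): $302,000 × 0.85 = $256,700.
Defendant was on pretrial release at the time (+30%): $256,700 × 1.3 = $333,710.
Verified full-time employment (−20%): $333,710 × 0.8 = $266,968.
Victim suffered great bodily injury (+40%): $266,968 × 1.4 = $373,755.20.
$373,755.20 is at or above the $6,000 minimum.
Rounded to the nearest dollar: $373,755.

$373,755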